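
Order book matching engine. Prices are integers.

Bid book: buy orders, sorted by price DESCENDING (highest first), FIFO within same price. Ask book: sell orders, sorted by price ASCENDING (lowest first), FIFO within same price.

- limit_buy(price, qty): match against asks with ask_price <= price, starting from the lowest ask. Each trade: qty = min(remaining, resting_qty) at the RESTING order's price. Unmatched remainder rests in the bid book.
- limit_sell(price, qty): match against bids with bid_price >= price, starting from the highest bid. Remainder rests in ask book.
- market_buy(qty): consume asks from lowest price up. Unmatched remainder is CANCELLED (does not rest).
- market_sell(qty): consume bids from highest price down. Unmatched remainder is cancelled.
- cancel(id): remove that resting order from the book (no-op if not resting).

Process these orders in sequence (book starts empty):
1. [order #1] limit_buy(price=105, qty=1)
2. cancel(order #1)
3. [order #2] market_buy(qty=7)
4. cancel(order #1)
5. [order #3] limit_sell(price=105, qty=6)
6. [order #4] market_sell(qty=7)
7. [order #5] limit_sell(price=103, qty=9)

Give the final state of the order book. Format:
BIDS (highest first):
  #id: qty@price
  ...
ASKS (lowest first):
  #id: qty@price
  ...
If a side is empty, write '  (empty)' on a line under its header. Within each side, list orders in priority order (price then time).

After op 1 [order #1] limit_buy(price=105, qty=1): fills=none; bids=[#1:1@105] asks=[-]
After op 2 cancel(order #1): fills=none; bids=[-] asks=[-]
After op 3 [order #2] market_buy(qty=7): fills=none; bids=[-] asks=[-]
After op 4 cancel(order #1): fills=none; bids=[-] asks=[-]
After op 5 [order #3] limit_sell(price=105, qty=6): fills=none; bids=[-] asks=[#3:6@105]
After op 6 [order #4] market_sell(qty=7): fills=none; bids=[-] asks=[#3:6@105]
After op 7 [order #5] limit_sell(price=103, qty=9): fills=none; bids=[-] asks=[#5:9@103 #3:6@105]

Answer: BIDS (highest first):
  (empty)
ASKS (lowest first):
  #5: 9@103
  #3: 6@105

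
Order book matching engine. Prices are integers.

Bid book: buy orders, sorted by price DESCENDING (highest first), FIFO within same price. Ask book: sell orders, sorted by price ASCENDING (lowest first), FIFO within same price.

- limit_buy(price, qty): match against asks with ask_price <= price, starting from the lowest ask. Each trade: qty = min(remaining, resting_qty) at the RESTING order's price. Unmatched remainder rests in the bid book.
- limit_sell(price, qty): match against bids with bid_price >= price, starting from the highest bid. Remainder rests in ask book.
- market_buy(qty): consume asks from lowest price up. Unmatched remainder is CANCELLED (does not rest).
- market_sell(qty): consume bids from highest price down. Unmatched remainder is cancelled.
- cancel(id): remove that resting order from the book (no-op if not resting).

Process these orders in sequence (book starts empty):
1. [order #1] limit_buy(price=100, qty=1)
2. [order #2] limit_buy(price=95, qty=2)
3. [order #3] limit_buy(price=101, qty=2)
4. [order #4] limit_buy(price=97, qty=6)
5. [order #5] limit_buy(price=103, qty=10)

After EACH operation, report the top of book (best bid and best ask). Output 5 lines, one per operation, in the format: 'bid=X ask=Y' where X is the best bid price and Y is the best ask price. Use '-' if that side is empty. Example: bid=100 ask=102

Answer: bid=100 ask=-
bid=100 ask=-
bid=101 ask=-
bid=101 ask=-
bid=103 ask=-

Derivation:
After op 1 [order #1] limit_buy(price=100, qty=1): fills=none; bids=[#1:1@100] asks=[-]
After op 2 [order #2] limit_buy(price=95, qty=2): fills=none; bids=[#1:1@100 #2:2@95] asks=[-]
After op 3 [order #3] limit_buy(price=101, qty=2): fills=none; bids=[#3:2@101 #1:1@100 #2:2@95] asks=[-]
After op 4 [order #4] limit_buy(price=97, qty=6): fills=none; bids=[#3:2@101 #1:1@100 #4:6@97 #2:2@95] asks=[-]
After op 5 [order #5] limit_buy(price=103, qty=10): fills=none; bids=[#5:10@103 #3:2@101 #1:1@100 #4:6@97 #2:2@95] asks=[-]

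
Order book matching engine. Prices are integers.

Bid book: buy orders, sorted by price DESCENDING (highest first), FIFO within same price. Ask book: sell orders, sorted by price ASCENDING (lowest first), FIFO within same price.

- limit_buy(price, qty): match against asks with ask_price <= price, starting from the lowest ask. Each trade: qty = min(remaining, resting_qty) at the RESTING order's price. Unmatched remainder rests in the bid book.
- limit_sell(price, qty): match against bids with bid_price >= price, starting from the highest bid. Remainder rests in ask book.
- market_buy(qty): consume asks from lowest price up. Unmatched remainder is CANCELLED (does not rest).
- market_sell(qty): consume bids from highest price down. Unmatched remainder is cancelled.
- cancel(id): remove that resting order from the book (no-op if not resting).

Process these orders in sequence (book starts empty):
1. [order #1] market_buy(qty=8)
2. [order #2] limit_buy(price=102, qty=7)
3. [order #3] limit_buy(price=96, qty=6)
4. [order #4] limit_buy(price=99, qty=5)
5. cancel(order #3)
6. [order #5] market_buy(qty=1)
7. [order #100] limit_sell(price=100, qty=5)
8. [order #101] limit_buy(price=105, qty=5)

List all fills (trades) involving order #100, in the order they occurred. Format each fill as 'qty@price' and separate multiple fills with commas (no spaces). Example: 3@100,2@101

After op 1 [order #1] market_buy(qty=8): fills=none; bids=[-] asks=[-]
After op 2 [order #2] limit_buy(price=102, qty=7): fills=none; bids=[#2:7@102] asks=[-]
After op 3 [order #3] limit_buy(price=96, qty=6): fills=none; bids=[#2:7@102 #3:6@96] asks=[-]
After op 4 [order #4] limit_buy(price=99, qty=5): fills=none; bids=[#2:7@102 #4:5@99 #3:6@96] asks=[-]
After op 5 cancel(order #3): fills=none; bids=[#2:7@102 #4:5@99] asks=[-]
After op 6 [order #5] market_buy(qty=1): fills=none; bids=[#2:7@102 #4:5@99] asks=[-]
After op 7 [order #100] limit_sell(price=100, qty=5): fills=#2x#100:5@102; bids=[#2:2@102 #4:5@99] asks=[-]
After op 8 [order #101] limit_buy(price=105, qty=5): fills=none; bids=[#101:5@105 #2:2@102 #4:5@99] asks=[-]

Answer: 5@102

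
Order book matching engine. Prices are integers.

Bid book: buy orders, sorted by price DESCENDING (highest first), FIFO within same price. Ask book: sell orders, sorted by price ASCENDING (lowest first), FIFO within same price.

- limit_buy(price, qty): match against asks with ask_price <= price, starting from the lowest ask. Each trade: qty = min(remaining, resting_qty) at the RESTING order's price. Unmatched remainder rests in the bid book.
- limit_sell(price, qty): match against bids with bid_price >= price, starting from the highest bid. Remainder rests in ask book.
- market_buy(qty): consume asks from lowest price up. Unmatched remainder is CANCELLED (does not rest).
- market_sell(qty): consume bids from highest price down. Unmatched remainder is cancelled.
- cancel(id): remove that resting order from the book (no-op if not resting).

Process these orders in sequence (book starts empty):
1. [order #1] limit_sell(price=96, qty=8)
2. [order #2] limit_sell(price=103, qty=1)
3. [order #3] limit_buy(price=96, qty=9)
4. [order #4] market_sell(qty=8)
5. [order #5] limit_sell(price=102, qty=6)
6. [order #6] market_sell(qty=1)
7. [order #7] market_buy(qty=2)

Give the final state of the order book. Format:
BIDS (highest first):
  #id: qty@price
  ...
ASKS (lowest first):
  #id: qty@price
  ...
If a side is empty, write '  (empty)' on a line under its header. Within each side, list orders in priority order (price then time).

After op 1 [order #1] limit_sell(price=96, qty=8): fills=none; bids=[-] asks=[#1:8@96]
After op 2 [order #2] limit_sell(price=103, qty=1): fills=none; bids=[-] asks=[#1:8@96 #2:1@103]
After op 3 [order #3] limit_buy(price=96, qty=9): fills=#3x#1:8@96; bids=[#3:1@96] asks=[#2:1@103]
After op 4 [order #4] market_sell(qty=8): fills=#3x#4:1@96; bids=[-] asks=[#2:1@103]
After op 5 [order #5] limit_sell(price=102, qty=6): fills=none; bids=[-] asks=[#5:6@102 #2:1@103]
After op 6 [order #6] market_sell(qty=1): fills=none; bids=[-] asks=[#5:6@102 #2:1@103]
After op 7 [order #7] market_buy(qty=2): fills=#7x#5:2@102; bids=[-] asks=[#5:4@102 #2:1@103]

Answer: BIDS (highest first):
  (empty)
ASKS (lowest first):
  #5: 4@102
  #2: 1@103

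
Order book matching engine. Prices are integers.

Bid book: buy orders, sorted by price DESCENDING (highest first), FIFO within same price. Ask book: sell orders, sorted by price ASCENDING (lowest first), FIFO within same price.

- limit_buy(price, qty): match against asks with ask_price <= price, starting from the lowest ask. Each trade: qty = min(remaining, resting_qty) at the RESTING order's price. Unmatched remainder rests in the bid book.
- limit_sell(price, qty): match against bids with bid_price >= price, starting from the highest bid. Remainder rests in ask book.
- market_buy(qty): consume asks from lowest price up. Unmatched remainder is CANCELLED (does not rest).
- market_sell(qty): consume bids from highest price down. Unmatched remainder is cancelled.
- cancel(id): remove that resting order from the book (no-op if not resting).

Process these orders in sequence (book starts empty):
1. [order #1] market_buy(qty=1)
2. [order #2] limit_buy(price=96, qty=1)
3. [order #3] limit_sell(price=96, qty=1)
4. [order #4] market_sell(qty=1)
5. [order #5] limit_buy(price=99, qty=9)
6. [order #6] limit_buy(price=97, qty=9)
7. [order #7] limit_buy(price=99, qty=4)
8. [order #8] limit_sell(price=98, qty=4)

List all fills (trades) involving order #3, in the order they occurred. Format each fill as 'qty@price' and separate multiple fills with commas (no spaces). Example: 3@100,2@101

Answer: 1@96

Derivation:
After op 1 [order #1] market_buy(qty=1): fills=none; bids=[-] asks=[-]
After op 2 [order #2] limit_buy(price=96, qty=1): fills=none; bids=[#2:1@96] asks=[-]
After op 3 [order #3] limit_sell(price=96, qty=1): fills=#2x#3:1@96; bids=[-] asks=[-]
After op 4 [order #4] market_sell(qty=1): fills=none; bids=[-] asks=[-]
After op 5 [order #5] limit_buy(price=99, qty=9): fills=none; bids=[#5:9@99] asks=[-]
After op 6 [order #6] limit_buy(price=97, qty=9): fills=none; bids=[#5:9@99 #6:9@97] asks=[-]
After op 7 [order #7] limit_buy(price=99, qty=4): fills=none; bids=[#5:9@99 #7:4@99 #6:9@97] asks=[-]
After op 8 [order #8] limit_sell(price=98, qty=4): fills=#5x#8:4@99; bids=[#5:5@99 #7:4@99 #6:9@97] asks=[-]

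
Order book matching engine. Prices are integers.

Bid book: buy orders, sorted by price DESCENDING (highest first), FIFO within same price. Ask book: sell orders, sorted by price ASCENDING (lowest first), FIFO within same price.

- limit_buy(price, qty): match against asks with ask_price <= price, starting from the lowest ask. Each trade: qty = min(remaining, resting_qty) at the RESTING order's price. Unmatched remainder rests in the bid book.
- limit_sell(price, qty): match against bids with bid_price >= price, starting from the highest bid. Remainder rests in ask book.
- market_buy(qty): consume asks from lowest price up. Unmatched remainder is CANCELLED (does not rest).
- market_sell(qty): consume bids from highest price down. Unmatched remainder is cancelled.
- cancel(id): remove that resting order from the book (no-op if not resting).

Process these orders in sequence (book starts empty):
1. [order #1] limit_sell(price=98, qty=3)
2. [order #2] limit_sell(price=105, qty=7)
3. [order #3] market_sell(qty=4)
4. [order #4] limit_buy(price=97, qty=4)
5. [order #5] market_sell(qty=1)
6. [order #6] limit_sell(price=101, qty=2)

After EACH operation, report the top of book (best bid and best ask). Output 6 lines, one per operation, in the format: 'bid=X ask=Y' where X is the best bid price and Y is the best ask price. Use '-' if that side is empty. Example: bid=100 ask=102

After op 1 [order #1] limit_sell(price=98, qty=3): fills=none; bids=[-] asks=[#1:3@98]
After op 2 [order #2] limit_sell(price=105, qty=7): fills=none; bids=[-] asks=[#1:3@98 #2:7@105]
After op 3 [order #3] market_sell(qty=4): fills=none; bids=[-] asks=[#1:3@98 #2:7@105]
After op 4 [order #4] limit_buy(price=97, qty=4): fills=none; bids=[#4:4@97] asks=[#1:3@98 #2:7@105]
After op 5 [order #5] market_sell(qty=1): fills=#4x#5:1@97; bids=[#4:3@97] asks=[#1:3@98 #2:7@105]
After op 6 [order #6] limit_sell(price=101, qty=2): fills=none; bids=[#4:3@97] asks=[#1:3@98 #6:2@101 #2:7@105]

Answer: bid=- ask=98
bid=- ask=98
bid=- ask=98
bid=97 ask=98
bid=97 ask=98
bid=97 ask=98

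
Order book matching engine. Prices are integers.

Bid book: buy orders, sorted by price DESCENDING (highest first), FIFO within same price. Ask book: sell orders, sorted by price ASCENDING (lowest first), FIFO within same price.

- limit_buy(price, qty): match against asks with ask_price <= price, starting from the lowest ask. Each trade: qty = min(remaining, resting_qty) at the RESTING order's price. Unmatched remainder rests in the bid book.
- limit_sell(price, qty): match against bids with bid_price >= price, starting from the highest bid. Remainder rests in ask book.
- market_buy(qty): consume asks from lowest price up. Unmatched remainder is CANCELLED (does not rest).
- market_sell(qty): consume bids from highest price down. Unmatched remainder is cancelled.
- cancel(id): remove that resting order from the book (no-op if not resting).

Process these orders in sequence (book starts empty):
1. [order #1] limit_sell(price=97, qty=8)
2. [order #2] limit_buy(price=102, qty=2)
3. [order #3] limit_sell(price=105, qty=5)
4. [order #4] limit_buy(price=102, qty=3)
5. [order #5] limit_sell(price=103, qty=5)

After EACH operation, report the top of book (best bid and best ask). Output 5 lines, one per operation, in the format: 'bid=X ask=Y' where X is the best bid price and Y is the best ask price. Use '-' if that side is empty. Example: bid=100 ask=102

Answer: bid=- ask=97
bid=- ask=97
bid=- ask=97
bid=- ask=97
bid=- ask=97

Derivation:
After op 1 [order #1] limit_sell(price=97, qty=8): fills=none; bids=[-] asks=[#1:8@97]
After op 2 [order #2] limit_buy(price=102, qty=2): fills=#2x#1:2@97; bids=[-] asks=[#1:6@97]
After op 3 [order #3] limit_sell(price=105, qty=5): fills=none; bids=[-] asks=[#1:6@97 #3:5@105]
After op 4 [order #4] limit_buy(price=102, qty=3): fills=#4x#1:3@97; bids=[-] asks=[#1:3@97 #3:5@105]
After op 5 [order #5] limit_sell(price=103, qty=5): fills=none; bids=[-] asks=[#1:3@97 #5:5@103 #3:5@105]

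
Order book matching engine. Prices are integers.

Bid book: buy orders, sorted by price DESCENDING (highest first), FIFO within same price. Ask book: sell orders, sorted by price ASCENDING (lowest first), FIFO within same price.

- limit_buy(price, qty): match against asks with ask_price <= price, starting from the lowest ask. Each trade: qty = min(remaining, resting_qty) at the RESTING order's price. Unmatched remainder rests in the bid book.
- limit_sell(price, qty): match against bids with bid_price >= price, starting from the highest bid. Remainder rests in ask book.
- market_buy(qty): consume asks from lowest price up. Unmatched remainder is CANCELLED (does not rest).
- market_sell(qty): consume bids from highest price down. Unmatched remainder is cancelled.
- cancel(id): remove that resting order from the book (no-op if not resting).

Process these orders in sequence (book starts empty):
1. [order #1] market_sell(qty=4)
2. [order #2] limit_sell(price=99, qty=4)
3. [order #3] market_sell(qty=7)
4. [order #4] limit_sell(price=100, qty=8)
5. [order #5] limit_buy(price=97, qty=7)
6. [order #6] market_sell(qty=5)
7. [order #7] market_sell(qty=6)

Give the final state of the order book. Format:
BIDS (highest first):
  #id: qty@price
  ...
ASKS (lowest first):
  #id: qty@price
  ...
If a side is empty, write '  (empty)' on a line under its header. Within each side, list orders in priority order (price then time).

Answer: BIDS (highest first):
  (empty)
ASKS (lowest first):
  #2: 4@99
  #4: 8@100

Derivation:
After op 1 [order #1] market_sell(qty=4): fills=none; bids=[-] asks=[-]
After op 2 [order #2] limit_sell(price=99, qty=4): fills=none; bids=[-] asks=[#2:4@99]
After op 3 [order #3] market_sell(qty=7): fills=none; bids=[-] asks=[#2:4@99]
After op 4 [order #4] limit_sell(price=100, qty=8): fills=none; bids=[-] asks=[#2:4@99 #4:8@100]
After op 5 [order #5] limit_buy(price=97, qty=7): fills=none; bids=[#5:7@97] asks=[#2:4@99 #4:8@100]
After op 6 [order #6] market_sell(qty=5): fills=#5x#6:5@97; bids=[#5:2@97] asks=[#2:4@99 #4:8@100]
After op 7 [order #7] market_sell(qty=6): fills=#5x#7:2@97; bids=[-] asks=[#2:4@99 #4:8@100]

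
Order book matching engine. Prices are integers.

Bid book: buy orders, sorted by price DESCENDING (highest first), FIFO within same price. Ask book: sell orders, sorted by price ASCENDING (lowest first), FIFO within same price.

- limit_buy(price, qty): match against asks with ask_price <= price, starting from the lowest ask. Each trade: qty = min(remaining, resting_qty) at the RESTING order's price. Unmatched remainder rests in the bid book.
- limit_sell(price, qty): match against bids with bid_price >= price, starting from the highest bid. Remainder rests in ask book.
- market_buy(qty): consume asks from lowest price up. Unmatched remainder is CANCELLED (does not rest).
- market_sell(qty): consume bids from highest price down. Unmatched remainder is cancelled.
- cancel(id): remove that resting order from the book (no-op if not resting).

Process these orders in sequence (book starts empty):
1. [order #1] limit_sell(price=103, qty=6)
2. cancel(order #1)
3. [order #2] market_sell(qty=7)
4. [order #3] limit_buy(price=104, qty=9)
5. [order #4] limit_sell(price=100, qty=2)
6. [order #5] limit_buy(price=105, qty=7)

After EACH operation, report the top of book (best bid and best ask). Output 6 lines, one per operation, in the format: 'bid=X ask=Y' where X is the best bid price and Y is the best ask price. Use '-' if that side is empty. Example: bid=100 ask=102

Answer: bid=- ask=103
bid=- ask=-
bid=- ask=-
bid=104 ask=-
bid=104 ask=-
bid=105 ask=-

Derivation:
After op 1 [order #1] limit_sell(price=103, qty=6): fills=none; bids=[-] asks=[#1:6@103]
After op 2 cancel(order #1): fills=none; bids=[-] asks=[-]
After op 3 [order #2] market_sell(qty=7): fills=none; bids=[-] asks=[-]
After op 4 [order #3] limit_buy(price=104, qty=9): fills=none; bids=[#3:9@104] asks=[-]
After op 5 [order #4] limit_sell(price=100, qty=2): fills=#3x#4:2@104; bids=[#3:7@104] asks=[-]
After op 6 [order #5] limit_buy(price=105, qty=7): fills=none; bids=[#5:7@105 #3:7@104] asks=[-]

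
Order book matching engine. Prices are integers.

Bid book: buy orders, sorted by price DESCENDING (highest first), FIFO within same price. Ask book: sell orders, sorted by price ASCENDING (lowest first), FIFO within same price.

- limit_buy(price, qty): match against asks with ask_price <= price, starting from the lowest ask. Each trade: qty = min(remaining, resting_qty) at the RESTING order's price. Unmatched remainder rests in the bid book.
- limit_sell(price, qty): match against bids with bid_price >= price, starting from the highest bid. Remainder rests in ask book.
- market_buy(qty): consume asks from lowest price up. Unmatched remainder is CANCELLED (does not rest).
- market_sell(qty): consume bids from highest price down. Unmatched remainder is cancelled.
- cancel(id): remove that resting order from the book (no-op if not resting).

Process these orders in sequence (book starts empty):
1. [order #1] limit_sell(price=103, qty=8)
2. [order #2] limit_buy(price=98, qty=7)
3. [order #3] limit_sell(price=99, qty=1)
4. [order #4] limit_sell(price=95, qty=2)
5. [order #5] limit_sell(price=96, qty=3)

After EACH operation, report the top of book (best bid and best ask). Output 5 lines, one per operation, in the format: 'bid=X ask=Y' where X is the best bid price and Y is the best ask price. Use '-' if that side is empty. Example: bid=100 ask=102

Answer: bid=- ask=103
bid=98 ask=103
bid=98 ask=99
bid=98 ask=99
bid=98 ask=99

Derivation:
After op 1 [order #1] limit_sell(price=103, qty=8): fills=none; bids=[-] asks=[#1:8@103]
After op 2 [order #2] limit_buy(price=98, qty=7): fills=none; bids=[#2:7@98] asks=[#1:8@103]
After op 3 [order #3] limit_sell(price=99, qty=1): fills=none; bids=[#2:7@98] asks=[#3:1@99 #1:8@103]
After op 4 [order #4] limit_sell(price=95, qty=2): fills=#2x#4:2@98; bids=[#2:5@98] asks=[#3:1@99 #1:8@103]
After op 5 [order #5] limit_sell(price=96, qty=3): fills=#2x#5:3@98; bids=[#2:2@98] asks=[#3:1@99 #1:8@103]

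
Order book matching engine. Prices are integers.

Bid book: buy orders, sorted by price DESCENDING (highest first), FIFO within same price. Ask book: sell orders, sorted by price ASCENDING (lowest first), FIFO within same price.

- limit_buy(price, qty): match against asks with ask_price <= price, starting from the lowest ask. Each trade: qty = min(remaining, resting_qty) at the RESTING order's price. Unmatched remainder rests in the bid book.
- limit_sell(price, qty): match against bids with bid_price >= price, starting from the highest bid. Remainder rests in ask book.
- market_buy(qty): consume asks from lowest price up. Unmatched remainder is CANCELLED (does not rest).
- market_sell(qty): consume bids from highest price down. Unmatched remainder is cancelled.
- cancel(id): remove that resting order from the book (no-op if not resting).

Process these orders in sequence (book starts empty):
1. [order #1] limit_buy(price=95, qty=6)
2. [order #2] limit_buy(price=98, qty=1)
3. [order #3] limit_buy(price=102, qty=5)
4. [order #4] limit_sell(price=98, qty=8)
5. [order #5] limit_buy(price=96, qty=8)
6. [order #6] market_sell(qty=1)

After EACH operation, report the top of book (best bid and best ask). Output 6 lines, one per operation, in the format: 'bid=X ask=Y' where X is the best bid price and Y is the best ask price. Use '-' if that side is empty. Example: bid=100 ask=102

After op 1 [order #1] limit_buy(price=95, qty=6): fills=none; bids=[#1:6@95] asks=[-]
After op 2 [order #2] limit_buy(price=98, qty=1): fills=none; bids=[#2:1@98 #1:6@95] asks=[-]
After op 3 [order #3] limit_buy(price=102, qty=5): fills=none; bids=[#3:5@102 #2:1@98 #1:6@95] asks=[-]
After op 4 [order #4] limit_sell(price=98, qty=8): fills=#3x#4:5@102 #2x#4:1@98; bids=[#1:6@95] asks=[#4:2@98]
After op 5 [order #5] limit_buy(price=96, qty=8): fills=none; bids=[#5:8@96 #1:6@95] asks=[#4:2@98]
After op 6 [order #6] market_sell(qty=1): fills=#5x#6:1@96; bids=[#5:7@96 #1:6@95] asks=[#4:2@98]

Answer: bid=95 ask=-
bid=98 ask=-
bid=102 ask=-
bid=95 ask=98
bid=96 ask=98
bid=96 ask=98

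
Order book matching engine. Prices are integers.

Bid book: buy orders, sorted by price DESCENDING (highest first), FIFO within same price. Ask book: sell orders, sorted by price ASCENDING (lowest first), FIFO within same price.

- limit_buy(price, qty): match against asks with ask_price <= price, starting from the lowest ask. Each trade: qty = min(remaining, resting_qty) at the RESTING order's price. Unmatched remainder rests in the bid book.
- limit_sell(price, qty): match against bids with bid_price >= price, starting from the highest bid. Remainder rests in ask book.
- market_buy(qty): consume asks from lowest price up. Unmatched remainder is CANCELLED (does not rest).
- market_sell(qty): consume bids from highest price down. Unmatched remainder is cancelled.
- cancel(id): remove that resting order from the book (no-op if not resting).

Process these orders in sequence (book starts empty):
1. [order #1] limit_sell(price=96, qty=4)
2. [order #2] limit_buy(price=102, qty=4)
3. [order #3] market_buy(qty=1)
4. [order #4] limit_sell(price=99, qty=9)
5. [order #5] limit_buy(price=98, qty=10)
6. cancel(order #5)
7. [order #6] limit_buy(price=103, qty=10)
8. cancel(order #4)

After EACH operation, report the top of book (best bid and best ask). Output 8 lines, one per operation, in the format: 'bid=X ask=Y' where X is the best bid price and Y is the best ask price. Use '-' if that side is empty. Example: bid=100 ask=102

Answer: bid=- ask=96
bid=- ask=-
bid=- ask=-
bid=- ask=99
bid=98 ask=99
bid=- ask=99
bid=103 ask=-
bid=103 ask=-

Derivation:
After op 1 [order #1] limit_sell(price=96, qty=4): fills=none; bids=[-] asks=[#1:4@96]
After op 2 [order #2] limit_buy(price=102, qty=4): fills=#2x#1:4@96; bids=[-] asks=[-]
After op 3 [order #3] market_buy(qty=1): fills=none; bids=[-] asks=[-]
After op 4 [order #4] limit_sell(price=99, qty=9): fills=none; bids=[-] asks=[#4:9@99]
After op 5 [order #5] limit_buy(price=98, qty=10): fills=none; bids=[#5:10@98] asks=[#4:9@99]
After op 6 cancel(order #5): fills=none; bids=[-] asks=[#4:9@99]
After op 7 [order #6] limit_buy(price=103, qty=10): fills=#6x#4:9@99; bids=[#6:1@103] asks=[-]
After op 8 cancel(order #4): fills=none; bids=[#6:1@103] asks=[-]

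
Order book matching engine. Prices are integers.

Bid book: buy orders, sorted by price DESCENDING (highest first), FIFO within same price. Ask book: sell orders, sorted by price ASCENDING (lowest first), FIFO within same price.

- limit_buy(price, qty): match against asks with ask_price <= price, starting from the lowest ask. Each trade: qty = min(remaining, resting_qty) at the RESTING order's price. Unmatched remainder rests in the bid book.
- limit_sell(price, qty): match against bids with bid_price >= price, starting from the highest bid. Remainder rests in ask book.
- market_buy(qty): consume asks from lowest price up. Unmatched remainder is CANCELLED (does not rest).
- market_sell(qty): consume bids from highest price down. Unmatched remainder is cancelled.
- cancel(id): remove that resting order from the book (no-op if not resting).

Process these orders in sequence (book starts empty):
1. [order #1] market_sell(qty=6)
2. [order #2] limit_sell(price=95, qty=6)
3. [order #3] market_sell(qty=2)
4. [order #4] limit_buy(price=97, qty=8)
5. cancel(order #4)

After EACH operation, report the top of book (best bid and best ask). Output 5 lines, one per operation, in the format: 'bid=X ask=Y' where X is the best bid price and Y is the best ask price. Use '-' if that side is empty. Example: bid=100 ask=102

Answer: bid=- ask=-
bid=- ask=95
bid=- ask=95
bid=97 ask=-
bid=- ask=-

Derivation:
After op 1 [order #1] market_sell(qty=6): fills=none; bids=[-] asks=[-]
After op 2 [order #2] limit_sell(price=95, qty=6): fills=none; bids=[-] asks=[#2:6@95]
After op 3 [order #3] market_sell(qty=2): fills=none; bids=[-] asks=[#2:6@95]
After op 4 [order #4] limit_buy(price=97, qty=8): fills=#4x#2:6@95; bids=[#4:2@97] asks=[-]
After op 5 cancel(order #4): fills=none; bids=[-] asks=[-]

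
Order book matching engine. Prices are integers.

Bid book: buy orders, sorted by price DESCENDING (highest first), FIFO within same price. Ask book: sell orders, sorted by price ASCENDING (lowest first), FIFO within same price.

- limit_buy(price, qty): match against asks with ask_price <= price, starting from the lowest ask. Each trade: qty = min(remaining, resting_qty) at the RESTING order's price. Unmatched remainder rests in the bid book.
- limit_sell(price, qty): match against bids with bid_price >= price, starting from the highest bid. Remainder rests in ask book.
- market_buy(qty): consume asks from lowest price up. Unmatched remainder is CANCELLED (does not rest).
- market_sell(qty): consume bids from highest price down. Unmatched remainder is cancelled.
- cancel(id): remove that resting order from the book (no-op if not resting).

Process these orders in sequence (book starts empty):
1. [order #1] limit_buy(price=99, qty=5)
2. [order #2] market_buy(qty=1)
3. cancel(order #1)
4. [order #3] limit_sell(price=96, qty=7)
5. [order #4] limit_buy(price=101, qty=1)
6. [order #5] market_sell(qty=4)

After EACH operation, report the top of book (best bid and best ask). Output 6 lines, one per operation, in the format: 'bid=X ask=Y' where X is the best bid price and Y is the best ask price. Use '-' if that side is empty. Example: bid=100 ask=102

Answer: bid=99 ask=-
bid=99 ask=-
bid=- ask=-
bid=- ask=96
bid=- ask=96
bid=- ask=96

Derivation:
After op 1 [order #1] limit_buy(price=99, qty=5): fills=none; bids=[#1:5@99] asks=[-]
After op 2 [order #2] market_buy(qty=1): fills=none; bids=[#1:5@99] asks=[-]
After op 3 cancel(order #1): fills=none; bids=[-] asks=[-]
After op 4 [order #3] limit_sell(price=96, qty=7): fills=none; bids=[-] asks=[#3:7@96]
After op 5 [order #4] limit_buy(price=101, qty=1): fills=#4x#3:1@96; bids=[-] asks=[#3:6@96]
After op 6 [order #5] market_sell(qty=4): fills=none; bids=[-] asks=[#3:6@96]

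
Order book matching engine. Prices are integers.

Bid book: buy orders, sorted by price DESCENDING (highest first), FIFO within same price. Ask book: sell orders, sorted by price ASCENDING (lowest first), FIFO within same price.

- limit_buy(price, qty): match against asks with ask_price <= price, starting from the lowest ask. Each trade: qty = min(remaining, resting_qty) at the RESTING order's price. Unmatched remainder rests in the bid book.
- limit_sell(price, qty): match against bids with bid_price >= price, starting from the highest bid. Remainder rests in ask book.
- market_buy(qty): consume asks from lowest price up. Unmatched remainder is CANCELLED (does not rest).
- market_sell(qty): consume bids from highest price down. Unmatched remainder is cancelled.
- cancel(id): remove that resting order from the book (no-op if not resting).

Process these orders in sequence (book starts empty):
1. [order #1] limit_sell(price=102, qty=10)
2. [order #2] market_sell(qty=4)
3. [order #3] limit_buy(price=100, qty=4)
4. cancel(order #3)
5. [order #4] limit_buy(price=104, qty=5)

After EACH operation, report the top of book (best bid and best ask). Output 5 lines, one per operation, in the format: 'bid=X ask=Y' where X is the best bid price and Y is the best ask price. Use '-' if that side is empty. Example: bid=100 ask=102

Answer: bid=- ask=102
bid=- ask=102
bid=100 ask=102
bid=- ask=102
bid=- ask=102

Derivation:
After op 1 [order #1] limit_sell(price=102, qty=10): fills=none; bids=[-] asks=[#1:10@102]
After op 2 [order #2] market_sell(qty=4): fills=none; bids=[-] asks=[#1:10@102]
After op 3 [order #3] limit_buy(price=100, qty=4): fills=none; bids=[#3:4@100] asks=[#1:10@102]
After op 4 cancel(order #3): fills=none; bids=[-] asks=[#1:10@102]
After op 5 [order #4] limit_buy(price=104, qty=5): fills=#4x#1:5@102; bids=[-] asks=[#1:5@102]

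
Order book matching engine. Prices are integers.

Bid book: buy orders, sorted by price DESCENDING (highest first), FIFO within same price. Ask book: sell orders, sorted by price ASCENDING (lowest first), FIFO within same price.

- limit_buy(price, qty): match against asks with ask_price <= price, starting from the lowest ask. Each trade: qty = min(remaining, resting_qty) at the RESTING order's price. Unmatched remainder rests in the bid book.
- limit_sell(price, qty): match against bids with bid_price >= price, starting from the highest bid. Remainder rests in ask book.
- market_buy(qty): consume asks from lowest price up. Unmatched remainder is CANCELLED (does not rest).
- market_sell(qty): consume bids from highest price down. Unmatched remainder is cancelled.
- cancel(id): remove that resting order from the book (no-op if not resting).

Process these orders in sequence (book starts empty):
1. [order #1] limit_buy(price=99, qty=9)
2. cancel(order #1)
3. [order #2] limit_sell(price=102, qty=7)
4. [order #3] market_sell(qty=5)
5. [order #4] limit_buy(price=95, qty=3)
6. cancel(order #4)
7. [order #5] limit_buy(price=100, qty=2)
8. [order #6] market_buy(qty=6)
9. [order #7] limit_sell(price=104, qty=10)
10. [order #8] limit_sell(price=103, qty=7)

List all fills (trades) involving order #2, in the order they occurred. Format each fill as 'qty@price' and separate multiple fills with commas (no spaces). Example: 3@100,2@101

After op 1 [order #1] limit_buy(price=99, qty=9): fills=none; bids=[#1:9@99] asks=[-]
After op 2 cancel(order #1): fills=none; bids=[-] asks=[-]
After op 3 [order #2] limit_sell(price=102, qty=7): fills=none; bids=[-] asks=[#2:7@102]
After op 4 [order #3] market_sell(qty=5): fills=none; bids=[-] asks=[#2:7@102]
After op 5 [order #4] limit_buy(price=95, qty=3): fills=none; bids=[#4:3@95] asks=[#2:7@102]
After op 6 cancel(order #4): fills=none; bids=[-] asks=[#2:7@102]
After op 7 [order #5] limit_buy(price=100, qty=2): fills=none; bids=[#5:2@100] asks=[#2:7@102]
After op 8 [order #6] market_buy(qty=6): fills=#6x#2:6@102; bids=[#5:2@100] asks=[#2:1@102]
After op 9 [order #7] limit_sell(price=104, qty=10): fills=none; bids=[#5:2@100] asks=[#2:1@102 #7:10@104]
After op 10 [order #8] limit_sell(price=103, qty=7): fills=none; bids=[#5:2@100] asks=[#2:1@102 #8:7@103 #7:10@104]

Answer: 6@102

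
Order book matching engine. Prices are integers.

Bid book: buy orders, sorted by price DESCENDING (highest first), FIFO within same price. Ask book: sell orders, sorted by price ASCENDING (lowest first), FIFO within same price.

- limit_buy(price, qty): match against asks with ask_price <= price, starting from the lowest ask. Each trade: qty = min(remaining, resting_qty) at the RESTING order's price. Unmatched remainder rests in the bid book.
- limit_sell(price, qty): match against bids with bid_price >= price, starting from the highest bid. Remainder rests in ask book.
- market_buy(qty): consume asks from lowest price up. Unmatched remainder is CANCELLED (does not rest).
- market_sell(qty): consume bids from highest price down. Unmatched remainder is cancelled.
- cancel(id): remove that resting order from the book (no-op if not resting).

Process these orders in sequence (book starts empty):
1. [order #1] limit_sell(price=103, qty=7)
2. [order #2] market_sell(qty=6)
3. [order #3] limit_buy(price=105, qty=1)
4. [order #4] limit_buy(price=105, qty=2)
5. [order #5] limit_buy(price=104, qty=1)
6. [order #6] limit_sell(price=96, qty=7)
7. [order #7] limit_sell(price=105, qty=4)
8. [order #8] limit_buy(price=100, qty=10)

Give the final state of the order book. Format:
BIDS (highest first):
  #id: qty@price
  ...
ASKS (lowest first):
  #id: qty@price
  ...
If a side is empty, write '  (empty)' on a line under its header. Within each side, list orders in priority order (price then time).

Answer: BIDS (highest first):
  #8: 3@100
ASKS (lowest first):
  #1: 3@103
  #7: 4@105

Derivation:
After op 1 [order #1] limit_sell(price=103, qty=7): fills=none; bids=[-] asks=[#1:7@103]
After op 2 [order #2] market_sell(qty=6): fills=none; bids=[-] asks=[#1:7@103]
After op 3 [order #3] limit_buy(price=105, qty=1): fills=#3x#1:1@103; bids=[-] asks=[#1:6@103]
After op 4 [order #4] limit_buy(price=105, qty=2): fills=#4x#1:2@103; bids=[-] asks=[#1:4@103]
After op 5 [order #5] limit_buy(price=104, qty=1): fills=#5x#1:1@103; bids=[-] asks=[#1:3@103]
After op 6 [order #6] limit_sell(price=96, qty=7): fills=none; bids=[-] asks=[#6:7@96 #1:3@103]
After op 7 [order #7] limit_sell(price=105, qty=4): fills=none; bids=[-] asks=[#6:7@96 #1:3@103 #7:4@105]
After op 8 [order #8] limit_buy(price=100, qty=10): fills=#8x#6:7@96; bids=[#8:3@100] asks=[#1:3@103 #7:4@105]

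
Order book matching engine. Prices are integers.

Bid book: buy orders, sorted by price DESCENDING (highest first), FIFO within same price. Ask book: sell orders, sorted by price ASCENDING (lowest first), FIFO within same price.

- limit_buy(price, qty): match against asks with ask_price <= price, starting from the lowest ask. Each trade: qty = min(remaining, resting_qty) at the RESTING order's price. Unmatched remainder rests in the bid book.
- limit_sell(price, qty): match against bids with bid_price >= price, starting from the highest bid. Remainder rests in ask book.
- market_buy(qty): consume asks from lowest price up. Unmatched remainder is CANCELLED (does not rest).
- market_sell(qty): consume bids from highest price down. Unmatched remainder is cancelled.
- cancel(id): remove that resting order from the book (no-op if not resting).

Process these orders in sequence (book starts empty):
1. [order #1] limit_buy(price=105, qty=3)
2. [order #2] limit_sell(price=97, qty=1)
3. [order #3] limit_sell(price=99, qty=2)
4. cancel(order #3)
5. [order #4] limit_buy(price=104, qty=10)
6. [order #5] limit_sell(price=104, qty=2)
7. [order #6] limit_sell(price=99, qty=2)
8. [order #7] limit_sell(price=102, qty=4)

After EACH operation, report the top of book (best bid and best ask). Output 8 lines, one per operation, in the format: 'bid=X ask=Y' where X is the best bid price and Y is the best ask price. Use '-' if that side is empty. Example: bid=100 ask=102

After op 1 [order #1] limit_buy(price=105, qty=3): fills=none; bids=[#1:3@105] asks=[-]
After op 2 [order #2] limit_sell(price=97, qty=1): fills=#1x#2:1@105; bids=[#1:2@105] asks=[-]
After op 3 [order #3] limit_sell(price=99, qty=2): fills=#1x#3:2@105; bids=[-] asks=[-]
After op 4 cancel(order #3): fills=none; bids=[-] asks=[-]
After op 5 [order #4] limit_buy(price=104, qty=10): fills=none; bids=[#4:10@104] asks=[-]
After op 6 [order #5] limit_sell(price=104, qty=2): fills=#4x#5:2@104; bids=[#4:8@104] asks=[-]
After op 7 [order #6] limit_sell(price=99, qty=2): fills=#4x#6:2@104; bids=[#4:6@104] asks=[-]
After op 8 [order #7] limit_sell(price=102, qty=4): fills=#4x#7:4@104; bids=[#4:2@104] asks=[-]

Answer: bid=105 ask=-
bid=105 ask=-
bid=- ask=-
bid=- ask=-
bid=104 ask=-
bid=104 ask=-
bid=104 ask=-
bid=104 ask=-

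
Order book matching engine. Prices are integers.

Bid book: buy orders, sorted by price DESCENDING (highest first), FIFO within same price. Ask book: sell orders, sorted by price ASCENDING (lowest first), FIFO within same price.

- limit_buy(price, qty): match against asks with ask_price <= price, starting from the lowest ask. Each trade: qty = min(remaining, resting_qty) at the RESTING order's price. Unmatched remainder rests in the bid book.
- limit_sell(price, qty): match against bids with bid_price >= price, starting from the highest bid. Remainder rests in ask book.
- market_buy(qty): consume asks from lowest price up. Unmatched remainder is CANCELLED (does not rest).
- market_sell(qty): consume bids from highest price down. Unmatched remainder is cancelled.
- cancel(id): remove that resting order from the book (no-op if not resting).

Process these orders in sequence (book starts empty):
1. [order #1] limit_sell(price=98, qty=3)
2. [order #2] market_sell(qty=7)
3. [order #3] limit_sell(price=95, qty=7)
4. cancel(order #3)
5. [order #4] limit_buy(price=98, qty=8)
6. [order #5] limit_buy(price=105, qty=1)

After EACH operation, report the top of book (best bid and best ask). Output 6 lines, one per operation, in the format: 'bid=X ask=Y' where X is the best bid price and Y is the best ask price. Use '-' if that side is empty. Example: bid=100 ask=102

Answer: bid=- ask=98
bid=- ask=98
bid=- ask=95
bid=- ask=98
bid=98 ask=-
bid=105 ask=-

Derivation:
After op 1 [order #1] limit_sell(price=98, qty=3): fills=none; bids=[-] asks=[#1:3@98]
After op 2 [order #2] market_sell(qty=7): fills=none; bids=[-] asks=[#1:3@98]
After op 3 [order #3] limit_sell(price=95, qty=7): fills=none; bids=[-] asks=[#3:7@95 #1:3@98]
After op 4 cancel(order #3): fills=none; bids=[-] asks=[#1:3@98]
After op 5 [order #4] limit_buy(price=98, qty=8): fills=#4x#1:3@98; bids=[#4:5@98] asks=[-]
After op 6 [order #5] limit_buy(price=105, qty=1): fills=none; bids=[#5:1@105 #4:5@98] asks=[-]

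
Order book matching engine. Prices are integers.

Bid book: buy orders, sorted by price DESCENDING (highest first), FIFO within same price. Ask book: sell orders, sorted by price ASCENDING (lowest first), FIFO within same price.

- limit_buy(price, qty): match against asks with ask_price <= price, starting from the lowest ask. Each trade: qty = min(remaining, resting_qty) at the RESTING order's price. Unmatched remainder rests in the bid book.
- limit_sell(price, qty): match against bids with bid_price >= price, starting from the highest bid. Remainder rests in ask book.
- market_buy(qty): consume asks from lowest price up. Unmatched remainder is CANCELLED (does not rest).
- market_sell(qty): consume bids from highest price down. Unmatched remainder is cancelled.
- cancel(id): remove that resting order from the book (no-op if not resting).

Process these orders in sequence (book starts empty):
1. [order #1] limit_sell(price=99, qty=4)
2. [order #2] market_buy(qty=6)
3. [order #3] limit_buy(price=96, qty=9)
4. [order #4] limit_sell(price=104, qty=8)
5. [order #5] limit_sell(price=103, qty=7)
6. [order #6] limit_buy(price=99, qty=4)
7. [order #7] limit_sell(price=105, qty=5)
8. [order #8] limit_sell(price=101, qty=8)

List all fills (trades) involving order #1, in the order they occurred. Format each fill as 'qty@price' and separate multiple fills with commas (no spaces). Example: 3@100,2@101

Answer: 4@99

Derivation:
After op 1 [order #1] limit_sell(price=99, qty=4): fills=none; bids=[-] asks=[#1:4@99]
After op 2 [order #2] market_buy(qty=6): fills=#2x#1:4@99; bids=[-] asks=[-]
After op 3 [order #3] limit_buy(price=96, qty=9): fills=none; bids=[#3:9@96] asks=[-]
After op 4 [order #4] limit_sell(price=104, qty=8): fills=none; bids=[#3:9@96] asks=[#4:8@104]
After op 5 [order #5] limit_sell(price=103, qty=7): fills=none; bids=[#3:9@96] asks=[#5:7@103 #4:8@104]
After op 6 [order #6] limit_buy(price=99, qty=4): fills=none; bids=[#6:4@99 #3:9@96] asks=[#5:7@103 #4:8@104]
After op 7 [order #7] limit_sell(price=105, qty=5): fills=none; bids=[#6:4@99 #3:9@96] asks=[#5:7@103 #4:8@104 #7:5@105]
After op 8 [order #8] limit_sell(price=101, qty=8): fills=none; bids=[#6:4@99 #3:9@96] asks=[#8:8@101 #5:7@103 #4:8@104 #7:5@105]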